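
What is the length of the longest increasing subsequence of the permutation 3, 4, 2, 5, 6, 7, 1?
5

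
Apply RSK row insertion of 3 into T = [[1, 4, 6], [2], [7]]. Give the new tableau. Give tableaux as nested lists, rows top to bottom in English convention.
In row 1, 3 replaces 4 (the leftmost entry greater than 3); 4 is bumped to row 2. 4 is appended to row 2. The new tableau is [[1, 3, 6], [2, 4], [7]].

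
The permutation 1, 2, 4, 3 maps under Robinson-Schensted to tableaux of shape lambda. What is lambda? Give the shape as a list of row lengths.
Row-insert each entry into an empty tableau.

After inserting 1: P = [[1]].
After inserting 2: P = [[1, 2]].
After inserting 4: P = [[1, 2, 4]].
After inserting 3: P = [[1, 2, 3], [4]].

The final insertion tableau P = [[1, 2, 3], [4]] has shape [3, 1].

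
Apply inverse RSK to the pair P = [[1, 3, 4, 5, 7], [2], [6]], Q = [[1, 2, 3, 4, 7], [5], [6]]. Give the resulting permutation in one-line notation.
2 3 4 6 5 1 7

Reverse the RSK construction: for i from n down to 1, find the cell of Q containing i, remove the entry at that cell from P, and reverse-bump it up through P; the value ejected from row 1 is w(i).

Step i=7: Q has 7 at row 1, column 5; remove that cell from P, ejecting 7. So w(7) = 7. P is now [[1, 3, 4, 5], [2], [6]].
Step i=6: Q has 6 at row 3, column 1; remove 6 from row 3 of P and reverse-bump: 6 enters row 2 and ejects 2; 2 enters row 1 and ejects 1. So w(6) = 1. P is now [[2, 3, 4, 5], [6]].
Step i=5: Q has 5 at row 2, column 1; remove 6 from row 2 of P and reverse-bump: 6 enters row 1 and ejects 5. So w(5) = 5. P is now [[2, 3, 4, 6]].
Step i=4: Q has 4 at row 1, column 4; remove that cell from P, ejecting 6. So w(4) = 6. P is now [[2, 3, 4]].
Step i=3: Q has 3 at row 1, column 3; remove that cell from P, ejecting 4. So w(3) = 4. P is now [[2, 3]].
Step i=2: Q has 2 at row 1, column 2; remove that cell from P, ejecting 3. So w(2) = 3. P is now [[2]].
Step i=1: Q has 1 at row 1, column 1; remove that cell from P, ejecting 2. So w(1) = 2. P is now [].

So w = 2 3 4 6 5 1 7.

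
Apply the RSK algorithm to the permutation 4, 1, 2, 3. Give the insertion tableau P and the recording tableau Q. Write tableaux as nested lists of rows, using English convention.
Insert each entry of the permutation into P by Schensted row insertion, recording in Q the position of each new cell.

After inserting 4: P = [[4]].
After inserting 1: P = [[1], [4]].
After inserting 2: P = [[1, 2], [4]].
After inserting 3: P = [[1, 2, 3], [4]].

So P = [[1, 2, 3], [4]], Q = [[1, 3, 4], [2]].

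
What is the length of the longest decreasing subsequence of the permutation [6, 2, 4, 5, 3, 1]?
4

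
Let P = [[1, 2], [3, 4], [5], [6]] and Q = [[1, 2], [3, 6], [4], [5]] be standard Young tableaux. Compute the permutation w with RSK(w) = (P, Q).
3 6 5 4 1 2

Reverse the RSK construction: for i from n down to 1, find the cell of Q containing i, remove the entry at that cell from P, and reverse-bump it up through P; the value ejected from row 1 is w(i).

Step i=6: Q has 6 at row 2, column 2; remove 4 from row 2 of P and reverse-bump: 4 enters row 1 and ejects 2. So w(6) = 2. P is now [[1, 4], [3], [5], [6]].
Step i=5: Q has 5 at row 4, column 1; remove 6 from row 4 of P and reverse-bump: 6 enters row 3 and ejects 5; 5 enters row 2 and ejects 3; 3 enters row 1 and ejects 1. So w(5) = 1. P is now [[3, 4], [5], [6]].
Step i=4: Q has 4 at row 3, column 1; remove 6 from row 3 of P and reverse-bump: 6 enters row 2 and ejects 5; 5 enters row 1 and ejects 4. So w(4) = 4. P is now [[3, 5], [6]].
Step i=3: Q has 3 at row 2, column 1; remove 6 from row 2 of P and reverse-bump: 6 enters row 1 and ejects 5. So w(3) = 5. P is now [[3, 6]].
Step i=2: Q has 2 at row 1, column 2; remove that cell from P, ejecting 6. So w(2) = 6. P is now [[3]].
Step i=1: Q has 1 at row 1, column 1; remove that cell from P, ejecting 3. So w(1) = 3. P is now [].

So w = 3 6 5 4 1 2.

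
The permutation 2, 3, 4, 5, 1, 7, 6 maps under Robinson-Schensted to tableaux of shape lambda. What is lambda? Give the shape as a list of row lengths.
[5, 2]

Row-insert each entry into an empty tableau.

After inserting 2: P = [[2]].
After inserting 3: P = [[2, 3]].
After inserting 4: P = [[2, 3, 4]].
After inserting 5: P = [[2, 3, 4, 5]].
After inserting 1: P = [[1, 3, 4, 5], [2]].
After inserting 7: P = [[1, 3, 4, 5, 7], [2]].
After inserting 6: P = [[1, 3, 4, 5, 6], [2, 7]].

The final insertion tableau P = [[1, 3, 4, 5, 6], [2, 7]] has shape [5, 2].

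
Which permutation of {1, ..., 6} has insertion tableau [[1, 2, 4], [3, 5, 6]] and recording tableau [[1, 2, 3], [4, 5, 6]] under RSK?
3 5 6 1 2 4

Reverse RSK: for i = n, n-1, ..., 1, locate i in Q, remove the corresponding corner cell from P, and reverse-bump its entry up through P; the value ejected from row 1 is w(i).

So w = 3 5 6 1 2 4.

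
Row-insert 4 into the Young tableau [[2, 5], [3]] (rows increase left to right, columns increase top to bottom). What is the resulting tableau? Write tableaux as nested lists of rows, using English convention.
[[2, 4], [3, 5]]

In row 1, 4 replaces 5 (the leftmost entry greater than 4); 5 is bumped to row 2. 5 is appended to row 2. The new tableau is [[2, 4], [3, 5]].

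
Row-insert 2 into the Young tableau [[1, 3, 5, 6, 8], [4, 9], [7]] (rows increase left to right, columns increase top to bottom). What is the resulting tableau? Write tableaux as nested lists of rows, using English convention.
[[1, 2, 5, 6, 8], [3, 9], [4], [7]]

In row 1, 2 replaces 3 (the leftmost entry greater than 2); 3 is bumped to row 2. In row 2, 3 replaces 4 (the leftmost entry greater than 3); 4 is bumped to row 3. In row 3, 4 replaces 7 (the leftmost entry greater than 4); 7 is bumped to row 4. 7 starts a new row 4. The new tableau is [[1, 2, 5, 6, 8], [3, 9], [4], [7]].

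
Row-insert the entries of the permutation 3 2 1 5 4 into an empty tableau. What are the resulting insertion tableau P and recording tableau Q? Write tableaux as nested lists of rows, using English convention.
Insert each entry of the permutation into P by Schensted row insertion, recording in Q the position of each new cell.

Insert 3: appended to row 1. P = [[3]].
Insert 2: 2 bumps 3 from row 1; 3 starts row 2. P = [[2], [3]].
Insert 1: 1 bumps 2 from row 1; 2 bumps 3 from row 2; 3 starts row 3. P = [[1], [2], [3]].
Insert 5: appended to row 1. P = [[1, 5], [2], [3]].
Insert 4: 4 bumps 5 from row 1; 5 appends to row 2. P = [[1, 4], [2, 5], [3]].

So P = [[1, 4], [2, 5], [3]], Q = [[1, 4], [2, 5], [3]].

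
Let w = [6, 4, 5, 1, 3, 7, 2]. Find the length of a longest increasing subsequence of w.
3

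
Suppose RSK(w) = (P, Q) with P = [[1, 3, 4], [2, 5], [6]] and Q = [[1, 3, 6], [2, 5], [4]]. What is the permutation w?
Reverse RSK: for i = n, n-1, ..., 1, locate i in Q, remove the corresponding corner cell from P, and reverse-bump its entry up through P; the value ejected from row 1 is w(i).

So w = 6 2 5 1 3 4.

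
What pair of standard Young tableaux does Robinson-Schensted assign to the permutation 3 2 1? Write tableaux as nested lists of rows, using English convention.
P = [[1], [2], [3]], Q = [[1], [2], [3]]

Insert each entry of the permutation into P by Schensted row insertion, recording in Q the position of each new cell.

Insert 3: appended to row 1. P = [[3]].
Insert 2: 2 bumps 3 from row 1; 3 starts row 2. P = [[2], [3]].
Insert 1: 1 bumps 2 from row 1; 2 bumps 3 from row 2; 3 starts row 3. P = [[1], [2], [3]].

So P = [[1], [2], [3]], Q = [[1], [2], [3]].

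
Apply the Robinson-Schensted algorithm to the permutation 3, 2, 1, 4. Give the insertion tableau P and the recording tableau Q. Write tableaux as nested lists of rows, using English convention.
P = [[1, 4], [2], [3]], Q = [[1, 4], [2], [3]]

Insert each entry of the permutation into P by Schensted row insertion, recording in Q the position of each new cell.

Insert 3: appended to row 1. P = [[3]].
Insert 2: 2 bumps 3 from row 1; 3 starts row 2. P = [[2], [3]].
Insert 1: 1 bumps 2 from row 1; 2 bumps 3 from row 2; 3 starts row 3. P = [[1], [2], [3]].
Insert 4: appended to row 1. P = [[1, 4], [2], [3]].

So P = [[1, 4], [2], [3]], Q = [[1, 4], [2], [3]].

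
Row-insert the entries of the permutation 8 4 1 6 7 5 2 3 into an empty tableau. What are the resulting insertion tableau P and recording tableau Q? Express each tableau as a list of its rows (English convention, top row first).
P = [[1, 2, 3], [4, 5, 7], [6], [8]], Q = [[1, 4, 5], [2, 6, 8], [3], [7]]

Insert each entry of the permutation into P by Schensted row insertion, recording in Q the position of each new cell.

Insert 8: appended to row 1. P = [[8]].
Insert 4: 4 bumps 8 from row 1; 8 starts row 2. P = [[4], [8]].
Insert 1: 1 bumps 4 from row 1; 4 bumps 8 from row 2; 8 starts row 3. P = [[1], [4], [8]].
Insert 6: appended to row 1. P = [[1, 6], [4], [8]].
Insert 7: appended to row 1. P = [[1, 6, 7], [4], [8]].
Insert 5: 5 bumps 6 from row 1; 6 appends to row 2. P = [[1, 5, 7], [4, 6], [8]].
Insert 2: 2 bumps 5 from row 1; 5 bumps 6 from row 2; 6 bumps 8 from row 3; 8 starts row 4. P = [[1, 2, 7], [4, 5], [6], [8]].
Insert 3: 3 bumps 7 from row 1; 7 appends to row 2. P = [[1, 2, 3], [4, 5, 7], [6], [8]].

So P = [[1, 2, 3], [4, 5, 7], [6], [8]], Q = [[1, 4, 5], [2, 6, 8], [3], [7]].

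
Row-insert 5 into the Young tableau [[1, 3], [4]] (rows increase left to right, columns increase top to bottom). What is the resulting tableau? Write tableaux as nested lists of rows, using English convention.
5 is larger than every entry of row 1, so it is appended to row 1. The new tableau is [[1, 3, 5], [4]].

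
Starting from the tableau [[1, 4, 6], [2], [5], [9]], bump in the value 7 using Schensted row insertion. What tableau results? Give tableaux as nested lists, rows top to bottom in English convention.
[[1, 4, 6, 7], [2], [5], [9]]

7 is larger than every entry of row 1, so it is appended to row 1. The new tableau is [[1, 4, 6, 7], [2], [5], [9]].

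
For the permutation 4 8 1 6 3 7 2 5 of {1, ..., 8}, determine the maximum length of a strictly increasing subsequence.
3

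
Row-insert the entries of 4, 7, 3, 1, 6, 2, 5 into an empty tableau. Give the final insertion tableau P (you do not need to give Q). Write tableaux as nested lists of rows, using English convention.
Insert 4: appended to row 1. P = [[4]].
Insert 7: appended to row 1. P = [[4, 7]].
Insert 3: 3 bumps 4 from row 1; 4 starts row 2. P = [[3, 7], [4]].
Insert 1: 1 bumps 3 from row 1; 3 bumps 4 from row 2; 4 starts row 3. P = [[1, 7], [3], [4]].
Insert 6: 6 bumps 7 from row 1; 7 appends to row 2. P = [[1, 6], [3, 7], [4]].
Insert 2: 2 bumps 6 from row 1; 6 bumps 7 from row 2; 7 appends to row 3. P = [[1, 2], [3, 6], [4, 7]].
Insert 5: appended to row 1. P = [[1, 2, 5], [3, 6], [4, 7]].

So P = [[1, 2, 5], [3, 6], [4, 7]].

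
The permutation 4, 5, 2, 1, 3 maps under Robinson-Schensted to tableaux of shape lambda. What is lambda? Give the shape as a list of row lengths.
[2, 2, 1]

Row-insert each entry into an empty tableau.

After inserting 4: P = [[4]].
After inserting 5: P = [[4, 5]].
After inserting 2: P = [[2, 5], [4]].
After inserting 1: P = [[1, 5], [2], [4]].
After inserting 3: P = [[1, 3], [2, 5], [4]].

The final insertion tableau P = [[1, 3], [2, 5], [4]] has shape [2, 2, 1].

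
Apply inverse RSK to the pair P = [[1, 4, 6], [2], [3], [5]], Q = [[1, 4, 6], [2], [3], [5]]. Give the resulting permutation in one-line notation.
Reverse the RSK construction: for i from n down to 1, find the cell of Q containing i, remove the entry at that cell from P, and reverse-bump it up through P; the value ejected from row 1 is w(i).

Step i=6: Q has 6 at row 1, column 3; remove that cell from P, ejecting 6. So w(6) = 6. P is now [[1, 4], [2], [3], [5]].
Step i=5: Q has 5 at row 4, column 1; remove 5 from row 4 of P and reverse-bump: 5 enters row 3 and ejects 3; 3 enters row 2 and ejects 2; 2 enters row 1 and ejects 1. So w(5) = 1. P is now [[2, 4], [3], [5]].
Step i=4: Q has 4 at row 1, column 2; remove that cell from P, ejecting 4. So w(4) = 4. P is now [[2], [3], [5]].
Step i=3: Q has 3 at row 3, column 1; remove 5 from row 3 of P and reverse-bump: 5 enters row 2 and ejects 3; 3 enters row 1 and ejects 2. So w(3) = 2. P is now [[3], [5]].
Step i=2: Q has 2 at row 2, column 1; remove 5 from row 2 of P and reverse-bump: 5 enters row 1 and ejects 3. So w(2) = 3. P is now [[5]].
Step i=1: Q has 1 at row 1, column 1; remove that cell from P, ejecting 5. So w(1) = 5. P is now [].

So w = 5 3 2 4 1 6.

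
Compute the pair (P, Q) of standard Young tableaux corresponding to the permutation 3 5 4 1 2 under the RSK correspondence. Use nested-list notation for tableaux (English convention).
P = [[1, 2], [3, 4], [5]], Q = [[1, 2], [3, 5], [4]]

Insert each entry of the permutation into P by Schensted row insertion, recording in Q the position of each new cell.

Insert 3: appended to row 1. P = [[3]].
Insert 5: appended to row 1. P = [[3, 5]].
Insert 4: 4 bumps 5 from row 1; 5 starts row 2. P = [[3, 4], [5]].
Insert 1: 1 bumps 3 from row 1; 3 bumps 5 from row 2; 5 starts row 3. P = [[1, 4], [3], [5]].
Insert 2: 2 bumps 4 from row 1; 4 appends to row 2. P = [[1, 2], [3, 4], [5]].

So P = [[1, 2], [3, 4], [5]], Q = [[1, 2], [3, 5], [4]].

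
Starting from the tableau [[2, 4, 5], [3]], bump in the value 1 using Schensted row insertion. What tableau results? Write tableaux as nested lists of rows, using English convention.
In row 1, 1 replaces 2 (the leftmost entry greater than 1); 2 is bumped to row 2. In row 2, 2 replaces 3 (the leftmost entry greater than 2); 3 is bumped to row 3. 3 starts a new row 3. The new tableau is [[1, 4, 5], [2], [3]].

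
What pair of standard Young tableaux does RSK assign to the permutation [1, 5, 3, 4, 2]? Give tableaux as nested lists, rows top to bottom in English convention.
P = [[1, 2, 4], [3], [5]], Q = [[1, 2, 4], [3], [5]]

Insert each entry of the permutation into P by Schensted row insertion, recording in Q the position of each new cell.

Insert 1: appended to row 1. P = [[1]], Q = [[1]].
Insert 5: appended to row 1. P = [[1, 5]], Q = [[1, 2]].
Insert 3: 3 bumps 5 from row 1; 5 starts row 2. P = [[1, 3], [5]], Q = [[1, 2], [3]].
Insert 4: appended to row 1. P = [[1, 3, 4], [5]], Q = [[1, 2, 4], [3]].
Insert 2: 2 bumps 3 from row 1; 3 bumps 5 from row 2; 5 starts row 3. P = [[1, 2, 4], [3], [5]], Q = [[1, 2, 4], [3], [5]].

So P = [[1, 2, 4], [3], [5]], Q = [[1, 2, 4], [3], [5]].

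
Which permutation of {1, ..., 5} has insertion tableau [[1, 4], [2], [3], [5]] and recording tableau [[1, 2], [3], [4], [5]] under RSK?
3 5 4 2 1

Reverse the RSK construction: for i from n down to 1, find the cell of Q containing i, remove the entry at that cell from P, and reverse-bump it up through P; the value ejected from row 1 is w(i).

Step i=5: Q has 5 at row 4, column 1; remove 5 from row 4 of P and reverse-bump: 5 enters row 3 and ejects 3; 3 enters row 2 and ejects 2; 2 enters row 1 and ejects 1. So w(5) = 1. P is now [[2, 4], [3], [5]].
Step i=4: Q has 4 at row 3, column 1; remove 5 from row 3 of P and reverse-bump: 5 enters row 2 and ejects 3; 3 enters row 1 and ejects 2. So w(4) = 2. P is now [[3, 4], [5]].
Step i=3: Q has 3 at row 2, column 1; remove 5 from row 2 of P and reverse-bump: 5 enters row 1 and ejects 4. So w(3) = 4. P is now [[3, 5]].
Step i=2: Q has 2 at row 1, column 2; remove that cell from P, ejecting 5. So w(2) = 5. P is now [[3]].
Step i=1: Q has 1 at row 1, column 1; remove that cell from P, ejecting 3. So w(1) = 3. P is now [].

So w = 3 5 4 2 1.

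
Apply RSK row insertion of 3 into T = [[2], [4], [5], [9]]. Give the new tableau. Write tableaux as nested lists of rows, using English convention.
3 is larger than every entry of row 1, so it is appended to row 1. The new tableau is [[2, 3], [4], [5], [9]].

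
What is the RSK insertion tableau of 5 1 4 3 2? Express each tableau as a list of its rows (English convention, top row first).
P = [[1, 2], [3], [4], [5]]

After inserting 5: P = [[5]].
After inserting 1: P = [[1], [5]].
After inserting 4: P = [[1, 4], [5]].
After inserting 3: P = [[1, 3], [4], [5]].
After inserting 2: P = [[1, 2], [3], [4], [5]].

So P = [[1, 2], [3], [4], [5]].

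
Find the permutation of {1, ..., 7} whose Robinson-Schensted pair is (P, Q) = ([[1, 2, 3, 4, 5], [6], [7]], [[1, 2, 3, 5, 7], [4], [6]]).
1 2 7 3 6 4 5

Reverse the RSK construction: for i from n down to 1, find the cell of Q containing i, remove the entry at that cell from P, and reverse-bump it up through P; the value ejected from row 1 is w(i).

Step i=7: Q has 7 at row 1, column 5; remove that cell from P, ejecting 5. So w(7) = 5. P is now [[1, 2, 3, 4], [6], [7]].
Step i=6: Q has 6 at row 3, column 1; remove 7 from row 3 of P and reverse-bump: 7 enters row 2 and ejects 6; 6 enters row 1 and ejects 4. So w(6) = 4. P is now [[1, 2, 3, 6], [7]].
Step i=5: Q has 5 at row 1, column 4; remove that cell from P, ejecting 6. So w(5) = 6. P is now [[1, 2, 3], [7]].
Step i=4: Q has 4 at row 2, column 1; remove 7 from row 2 of P and reverse-bump: 7 enters row 1 and ejects 3. So w(4) = 3. P is now [[1, 2, 7]].
Step i=3: Q has 3 at row 1, column 3; remove that cell from P, ejecting 7. So w(3) = 7. P is now [[1, 2]].
Step i=2: Q has 2 at row 1, column 2; remove that cell from P, ejecting 2. So w(2) = 2. P is now [[1]].
Step i=1: Q has 1 at row 1, column 1; remove that cell from P, ejecting 1. So w(1) = 1. P is now [].

So w = 1 2 7 3 6 4 5.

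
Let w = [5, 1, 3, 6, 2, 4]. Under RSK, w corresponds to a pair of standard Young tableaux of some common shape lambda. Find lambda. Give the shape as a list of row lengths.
Row-insert each entry into an empty tableau.

After inserting 5: P = [[5]].
After inserting 1: P = [[1], [5]].
After inserting 3: P = [[1, 3], [5]].
After inserting 6: P = [[1, 3, 6], [5]].
After inserting 2: P = [[1, 2, 6], [3], [5]].
After inserting 4: P = [[1, 2, 4], [3, 6], [5]].

The final insertion tableau P = [[1, 2, 4], [3, 6], [5]] has shape [3, 2, 1].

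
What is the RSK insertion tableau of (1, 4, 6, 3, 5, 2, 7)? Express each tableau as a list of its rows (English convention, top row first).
P = [[1, 2, 5, 7], [3, 6], [4]]

After inserting 1: P = [[1]].
After inserting 4: P = [[1, 4]].
After inserting 6: P = [[1, 4, 6]].
After inserting 3: P = [[1, 3, 6], [4]].
After inserting 5: P = [[1, 3, 5], [4, 6]].
After inserting 2: P = [[1, 2, 5], [3, 6], [4]].
After inserting 7: P = [[1, 2, 5, 7], [3, 6], [4]].

So P = [[1, 2, 5, 7], [3, 6], [4]].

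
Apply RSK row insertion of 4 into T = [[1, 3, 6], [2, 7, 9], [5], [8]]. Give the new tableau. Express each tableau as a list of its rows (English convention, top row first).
In row 1, 4 replaces 6 (the leftmost entry greater than 4); 6 is bumped to row 2. In row 2, 6 replaces 7 (the leftmost entry greater than 6); 7 is bumped to row 3. 7 is appended to row 3. The new tableau is [[1, 3, 4], [2, 6, 9], [5, 7], [8]].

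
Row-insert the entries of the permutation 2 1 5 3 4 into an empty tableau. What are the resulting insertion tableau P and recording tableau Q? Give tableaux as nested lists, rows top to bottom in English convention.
Insert each entry of the permutation into P by Schensted row insertion, recording in Q the position of each new cell.

Insert 2: appended to row 1. P = [[2]], Q = [[1]].
Insert 1: 1 bumps 2 from row 1; 2 starts row 2. P = [[1], [2]], Q = [[1], [2]].
Insert 5: appended to row 1. P = [[1, 5], [2]], Q = [[1, 3], [2]].
Insert 3: 3 bumps 5 from row 1; 5 appends to row 2. P = [[1, 3], [2, 5]], Q = [[1, 3], [2, 4]].
Insert 4: appended to row 1. P = [[1, 3, 4], [2, 5]], Q = [[1, 3, 5], [2, 4]].

So P = [[1, 3, 4], [2, 5]], Q = [[1, 3, 5], [2, 4]].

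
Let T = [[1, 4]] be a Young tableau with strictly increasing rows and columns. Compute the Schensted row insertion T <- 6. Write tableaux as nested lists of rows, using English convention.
[[1, 4, 6]]

6 is larger than every entry of row 1, so it is appended to row 1. The new tableau is [[1, 4, 6]].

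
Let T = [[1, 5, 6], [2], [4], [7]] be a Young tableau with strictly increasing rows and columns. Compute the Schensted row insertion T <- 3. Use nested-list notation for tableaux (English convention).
[[1, 3, 6], [2, 5], [4], [7]]

In row 1, 3 replaces 5 (the leftmost entry greater than 3); 5 is bumped to row 2. 5 is appended to row 2. The new tableau is [[1, 3, 6], [2, 5], [4], [7]].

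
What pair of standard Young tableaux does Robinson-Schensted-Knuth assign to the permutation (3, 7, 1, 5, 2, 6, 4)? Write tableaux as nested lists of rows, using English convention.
P = [[1, 2, 4], [3, 5, 6], [7]], Q = [[1, 2, 6], [3, 4, 7], [5]]

Insert each entry of the permutation into P by Schensted row insertion, recording in Q the position of each new cell.

After inserting 3: P = [[3]].
After inserting 7: P = [[3, 7]].
After inserting 1: P = [[1, 7], [3]].
After inserting 5: P = [[1, 5], [3, 7]].
After inserting 2: P = [[1, 2], [3, 5], [7]].
After inserting 6: P = [[1, 2, 6], [3, 5], [7]].
After inserting 4: P = [[1, 2, 4], [3, 5, 6], [7]].

So P = [[1, 2, 4], [3, 5, 6], [7]], Q = [[1, 2, 6], [3, 4, 7], [5]].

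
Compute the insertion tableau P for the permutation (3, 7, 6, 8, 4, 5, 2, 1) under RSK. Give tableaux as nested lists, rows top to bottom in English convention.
Insert 3: appended to row 1. P = [[3]].
Insert 7: appended to row 1. P = [[3, 7]].
Insert 6: 6 bumps 7 from row 1; 7 starts row 2. P = [[3, 6], [7]].
Insert 8: appended to row 1. P = [[3, 6, 8], [7]].
Insert 4: 4 bumps 6 from row 1; 6 bumps 7 from row 2; 7 starts row 3. P = [[3, 4, 8], [6], [7]].
Insert 5: 5 bumps 8 from row 1; 8 appends to row 2. P = [[3, 4, 5], [6, 8], [7]].
Insert 2: 2 bumps 3 from row 1; 3 bumps 6 from row 2; 6 bumps 7 from row 3; 7 starts row 4. P = [[2, 4, 5], [3, 8], [6], [7]].
Insert 1: 1 bumps 2 from row 1; 2 bumps 3 from row 2; 3 bumps 6 from row 3; 6 bumps 7 from row 4; 7 starts row 5. P = [[1, 4, 5], [2, 8], [3], [6], [7]].

So P = [[1, 4, 5], [2, 8], [3], [6], [7]].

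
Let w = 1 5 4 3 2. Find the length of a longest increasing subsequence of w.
2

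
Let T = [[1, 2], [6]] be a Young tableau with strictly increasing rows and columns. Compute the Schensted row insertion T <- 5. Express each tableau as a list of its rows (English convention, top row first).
[[1, 2, 5], [6]]

5 is larger than every entry of row 1, so it is appended to row 1. The new tableau is [[1, 2, 5], [6]].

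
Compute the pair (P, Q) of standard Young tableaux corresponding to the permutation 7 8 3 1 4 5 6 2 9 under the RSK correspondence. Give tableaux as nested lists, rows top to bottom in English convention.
Insert each entry of the permutation into P by Schensted row insertion, recording in Q the position of each new cell.

Insert 7: appended to row 1. P = [[7]].
Insert 8: appended to row 1. P = [[7, 8]].
Insert 3: 3 bumps 7 from row 1; 7 starts row 2. P = [[3, 8], [7]].
Insert 1: 1 bumps 3 from row 1; 3 bumps 7 from row 2; 7 starts row 3. P = [[1, 8], [3], [7]].
Insert 4: 4 bumps 8 from row 1; 8 appends to row 2. P = [[1, 4], [3, 8], [7]].
Insert 5: appended to row 1. P = [[1, 4, 5], [3, 8], [7]].
Insert 6: appended to row 1. P = [[1, 4, 5, 6], [3, 8], [7]].
Insert 2: 2 bumps 4 from row 1; 4 bumps 8 from row 2; 8 appends to row 3. P = [[1, 2, 5, 6], [3, 4], [7, 8]].
Insert 9: appended to row 1. P = [[1, 2, 5, 6, 9], [3, 4], [7, 8]].

So P = [[1, 2, 5, 6, 9], [3, 4], [7, 8]], Q = [[1, 2, 6, 7, 9], [3, 5], [4, 8]].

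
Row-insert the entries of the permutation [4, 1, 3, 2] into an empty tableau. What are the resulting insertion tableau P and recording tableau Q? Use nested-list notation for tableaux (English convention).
Insert each entry of the permutation into P by Schensted row insertion, recording in Q the position of each new cell.

Insert 4: appended to row 1. P = [[4]], Q = [[1]].
Insert 1: 1 bumps 4 from row 1; 4 starts row 2. P = [[1], [4]], Q = [[1], [2]].
Insert 3: appended to row 1. P = [[1, 3], [4]], Q = [[1, 3], [2]].
Insert 2: 2 bumps 3 from row 1; 3 bumps 4 from row 2; 4 starts row 3. P = [[1, 2], [3], [4]], Q = [[1, 3], [2], [4]].

So P = [[1, 2], [3], [4]], Q = [[1, 3], [2], [4]].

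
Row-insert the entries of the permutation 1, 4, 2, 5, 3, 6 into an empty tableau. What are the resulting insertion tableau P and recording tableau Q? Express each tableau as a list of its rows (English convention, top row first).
P = [[1, 2, 3, 6], [4, 5]], Q = [[1, 2, 4, 6], [3, 5]]

Insert each entry of the permutation into P by Schensted row insertion, recording in Q the position of each new cell.

Insert 1: appended to row 1. P = [[1]], Q = [[1]].
Insert 4: appended to row 1. P = [[1, 4]], Q = [[1, 2]].
Insert 2: 2 bumps 4 from row 1; 4 starts row 2. P = [[1, 2], [4]], Q = [[1, 2], [3]].
Insert 5: appended to row 1. P = [[1, 2, 5], [4]], Q = [[1, 2, 4], [3]].
Insert 3: 3 bumps 5 from row 1; 5 appends to row 2. P = [[1, 2, 3], [4, 5]], Q = [[1, 2, 4], [3, 5]].
Insert 6: appended to row 1. P = [[1, 2, 3, 6], [4, 5]], Q = [[1, 2, 4, 6], [3, 5]].

So P = [[1, 2, 3, 6], [4, 5]], Q = [[1, 2, 4, 6], [3, 5]].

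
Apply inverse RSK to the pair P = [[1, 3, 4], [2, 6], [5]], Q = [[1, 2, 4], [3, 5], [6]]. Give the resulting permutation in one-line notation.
2 5 3 6 4 1

Reverse the RSK construction: for i from n down to 1, find the cell of Q containing i, remove the entry at that cell from P, and reverse-bump it up through P; the value ejected from row 1 is w(i).

Step i=6: Q has 6 at row 3, column 1; remove 5 from row 3 of P and reverse-bump: 5 enters row 2 and ejects 2; 2 enters row 1 and ejects 1. So w(6) = 1. P is now [[2, 3, 4], [5, 6]].
Step i=5: Q has 5 at row 2, column 2; remove 6 from row 2 of P and reverse-bump: 6 enters row 1 and ejects 4. So w(5) = 4. P is now [[2, 3, 6], [5]].
Step i=4: Q has 4 at row 1, column 3; remove that cell from P, ejecting 6. So w(4) = 6. P is now [[2, 3], [5]].
Step i=3: Q has 3 at row 2, column 1; remove 5 from row 2 of P and reverse-bump: 5 enters row 1 and ejects 3. So w(3) = 3. P is now [[2, 5]].
Step i=2: Q has 2 at row 1, column 2; remove that cell from P, ejecting 5. So w(2) = 5. P is now [[2]].
Step i=1: Q has 1 at row 1, column 1; remove that cell from P, ejecting 2. So w(1) = 2. P is now [].

So w = 2 5 3 6 4 1.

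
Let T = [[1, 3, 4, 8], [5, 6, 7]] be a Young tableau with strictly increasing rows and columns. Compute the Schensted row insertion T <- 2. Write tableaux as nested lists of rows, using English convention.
In row 1, 2 replaces 3 (the leftmost entry greater than 2); 3 is bumped to row 2. In row 2, 3 replaces 5 (the leftmost entry greater than 3); 5 is bumped to row 3. 5 starts a new row 3. The new tableau is [[1, 2, 4, 8], [3, 6, 7], [5]].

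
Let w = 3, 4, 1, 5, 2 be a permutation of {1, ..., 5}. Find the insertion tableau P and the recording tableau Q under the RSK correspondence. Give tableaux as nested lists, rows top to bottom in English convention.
P = [[1, 2, 5], [3, 4]], Q = [[1, 2, 4], [3, 5]]

Insert each entry of the permutation into P by Schensted row insertion, recording in Q the position of each new cell.

Insert 3: appended to row 1. P = [[3]], Q = [[1]].
Insert 4: appended to row 1. P = [[3, 4]], Q = [[1, 2]].
Insert 1: 1 bumps 3 from row 1; 3 starts row 2. P = [[1, 4], [3]], Q = [[1, 2], [3]].
Insert 5: appended to row 1. P = [[1, 4, 5], [3]], Q = [[1, 2, 4], [3]].
Insert 2: 2 bumps 4 from row 1; 4 appends to row 2. P = [[1, 2, 5], [3, 4]], Q = [[1, 2, 4], [3, 5]].

So P = [[1, 2, 5], [3, 4]], Q = [[1, 2, 4], [3, 5]].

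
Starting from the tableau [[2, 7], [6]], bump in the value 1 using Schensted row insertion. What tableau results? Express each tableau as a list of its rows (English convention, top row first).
In row 1, 1 replaces 2 (the leftmost entry greater than 1); 2 is bumped to row 2. In row 2, 2 replaces 6 (the leftmost entry greater than 2); 6 is bumped to row 3. 6 starts a new row 3. The new tableau is [[1, 7], [2], [6]].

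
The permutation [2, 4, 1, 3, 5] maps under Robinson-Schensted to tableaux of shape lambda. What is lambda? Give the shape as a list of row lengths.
[3, 2]

RSK row insertion gives P = [[1, 3, 5], [2, 4]], which has shape [3, 2].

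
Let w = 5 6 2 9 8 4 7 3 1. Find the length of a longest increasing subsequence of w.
3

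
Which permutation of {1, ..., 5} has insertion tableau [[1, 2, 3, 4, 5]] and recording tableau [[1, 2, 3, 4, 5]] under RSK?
1 2 3 4 5

Reverse the RSK construction: for i from n down to 1, find the cell of Q containing i, remove the entry at that cell from P, and reverse-bump it up through P; the value ejected from row 1 is w(i).

Step i=5: Q has 5 at row 1, column 5; remove that cell from P, ejecting 5. So w(5) = 5. P is now [[1, 2, 3, 4]].
Step i=4: Q has 4 at row 1, column 4; remove that cell from P, ejecting 4. So w(4) = 4. P is now [[1, 2, 3]].
Step i=3: Q has 3 at row 1, column 3; remove that cell from P, ejecting 3. So w(3) = 3. P is now [[1, 2]].
Step i=2: Q has 2 at row 1, column 2; remove that cell from P, ejecting 2. So w(2) = 2. P is now [[1]].
Step i=1: Q has 1 at row 1, column 1; remove that cell from P, ejecting 1. So w(1) = 1. P is now [].

So w = 1 2 3 4 5.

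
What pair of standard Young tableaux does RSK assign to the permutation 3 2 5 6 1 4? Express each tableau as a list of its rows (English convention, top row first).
Insert each entry of the permutation into P by Schensted row insertion, recording in Q the position of each new cell.

Insert 3: appended to row 1. P = [[3]].
Insert 2: 2 bumps 3 from row 1; 3 starts row 2. P = [[2], [3]].
Insert 5: appended to row 1. P = [[2, 5], [3]].
Insert 6: appended to row 1. P = [[2, 5, 6], [3]].
Insert 1: 1 bumps 2 from row 1; 2 bumps 3 from row 2; 3 starts row 3. P = [[1, 5, 6], [2], [3]].
Insert 4: 4 bumps 5 from row 1; 5 appends to row 2. P = [[1, 4, 6], [2, 5], [3]].

So P = [[1, 4, 6], [2, 5], [3]], Q = [[1, 3, 4], [2, 6], [5]].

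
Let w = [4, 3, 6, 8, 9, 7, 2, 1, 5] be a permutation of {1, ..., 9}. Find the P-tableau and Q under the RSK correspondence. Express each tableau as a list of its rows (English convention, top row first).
Insert each entry of the permutation into P by Schensted row insertion, recording in Q the position of each new cell.

Insert 4: appended to row 1. P = [[4]].
Insert 3: 3 bumps 4 from row 1; 4 starts row 2. P = [[3], [4]].
Insert 6: appended to row 1. P = [[3, 6], [4]].
Insert 8: appended to row 1. P = [[3, 6, 8], [4]].
Insert 9: appended to row 1. P = [[3, 6, 8, 9], [4]].
Insert 7: 7 bumps 8 from row 1; 8 appends to row 2. P = [[3, 6, 7, 9], [4, 8]].
Insert 2: 2 bumps 3 from row 1; 3 bumps 4 from row 2; 4 starts row 3. P = [[2, 6, 7, 9], [3, 8], [4]].
Insert 1: 1 bumps 2 from row 1; 2 bumps 3 from row 2; 3 bumps 4 from row 3; 4 starts row 4. P = [[1, 6, 7, 9], [2, 8], [3], [4]].
Insert 5: 5 bumps 6 from row 1; 6 bumps 8 from row 2; 8 appends to row 3. P = [[1, 5, 7, 9], [2, 6], [3, 8], [4]].

So P = [[1, 5, 7, 9], [2, 6], [3, 8], [4]], Q = [[1, 3, 4, 5], [2, 6], [7, 9], [8]].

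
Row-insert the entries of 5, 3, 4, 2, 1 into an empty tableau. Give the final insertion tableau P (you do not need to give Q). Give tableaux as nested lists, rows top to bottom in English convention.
Insert 5: appended to row 1. P = [[5]].
Insert 3: 3 bumps 5 from row 1; 5 starts row 2. P = [[3], [5]].
Insert 4: appended to row 1. P = [[3, 4], [5]].
Insert 2: 2 bumps 3 from row 1; 3 bumps 5 from row 2; 5 starts row 3. P = [[2, 4], [3], [5]].
Insert 1: 1 bumps 2 from row 1; 2 bumps 3 from row 2; 3 bumps 5 from row 3; 5 starts row 4. P = [[1, 4], [2], [3], [5]].

So P = [[1, 4], [2], [3], [5]].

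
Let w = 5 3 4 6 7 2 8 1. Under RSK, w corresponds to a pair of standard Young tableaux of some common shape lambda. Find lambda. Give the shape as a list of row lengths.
Row-insert each entry into an empty tableau.

After inserting 5: P = [[5]].
After inserting 3: P = [[3], [5]].
After inserting 4: P = [[3, 4], [5]].
After inserting 6: P = [[3, 4, 6], [5]].
After inserting 7: P = [[3, 4, 6, 7], [5]].
After inserting 2: P = [[2, 4, 6, 7], [3], [5]].
After inserting 8: P = [[2, 4, 6, 7, 8], [3], [5]].
After inserting 1: P = [[1, 4, 6, 7, 8], [2], [3], [5]].

The final insertion tableau P = [[1, 4, 6, 7, 8], [2], [3], [5]] has shape [5, 1, 1, 1].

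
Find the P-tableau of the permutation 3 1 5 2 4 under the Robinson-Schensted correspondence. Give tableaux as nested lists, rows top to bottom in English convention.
P = [[1, 2, 4], [3, 5]]

Insert 3: appended to row 1. P = [[3]].
Insert 1: 1 bumps 3 from row 1; 3 starts row 2. P = [[1], [3]].
Insert 5: appended to row 1. P = [[1, 5], [3]].
Insert 2: 2 bumps 5 from row 1; 5 appends to row 2. P = [[1, 2], [3, 5]].
Insert 4: appended to row 1. P = [[1, 2, 4], [3, 5]].

So P = [[1, 2, 4], [3, 5]].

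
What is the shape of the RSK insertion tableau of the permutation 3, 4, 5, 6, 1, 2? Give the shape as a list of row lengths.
[4, 2]

RSK row insertion gives P = [[1, 2, 5, 6], [3, 4]], which has shape [4, 2].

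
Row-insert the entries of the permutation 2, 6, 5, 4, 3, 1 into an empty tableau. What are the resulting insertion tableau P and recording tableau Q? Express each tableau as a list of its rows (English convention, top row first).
P = [[1, 3], [2], [4], [5], [6]], Q = [[1, 2], [3], [4], [5], [6]]

Insert each entry of the permutation into P by Schensted row insertion, recording in Q the position of each new cell.

Insert 2: appended to row 1. P = [[2]], Q = [[1]].
Insert 6: appended to row 1. P = [[2, 6]], Q = [[1, 2]].
Insert 5: 5 bumps 6 from row 1; 6 starts row 2. P = [[2, 5], [6]], Q = [[1, 2], [3]].
Insert 4: 4 bumps 5 from row 1; 5 bumps 6 from row 2; 6 starts row 3. P = [[2, 4], [5], [6]], Q = [[1, 2], [3], [4]].
Insert 3: 3 bumps 4 from row 1; 4 bumps 5 from row 2; 5 bumps 6 from row 3; 6 starts row 4. P = [[2, 3], [4], [5], [6]], Q = [[1, 2], [3], [4], [5]].
Insert 1: 1 bumps 2 from row 1; 2 bumps 4 from row 2; 4 bumps 5 from row 3; 5 bumps 6 from row 4; 6 starts row 5. P = [[1, 3], [2], [4], [5], [6]], Q = [[1, 2], [3], [4], [5], [6]].

So P = [[1, 3], [2], [4], [5], [6]], Q = [[1, 2], [3], [4], [5], [6]].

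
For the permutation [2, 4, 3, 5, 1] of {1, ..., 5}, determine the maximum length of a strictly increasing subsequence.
3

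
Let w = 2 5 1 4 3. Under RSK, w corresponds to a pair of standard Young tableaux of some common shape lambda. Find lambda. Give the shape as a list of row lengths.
RSK row insertion gives P = [[1, 3], [2, 4], [5]], which has shape [2, 2, 1].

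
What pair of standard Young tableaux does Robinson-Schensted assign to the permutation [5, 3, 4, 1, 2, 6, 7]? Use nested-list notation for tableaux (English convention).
P = [[1, 2, 6, 7], [3, 4], [5]], Q = [[1, 3, 6, 7], [2, 5], [4]]

Insert each entry of the permutation into P by Schensted row insertion, recording in Q the position of each new cell.

Insert 5: appended to row 1. P = [[5]].
Insert 3: 3 bumps 5 from row 1; 5 starts row 2. P = [[3], [5]].
Insert 4: appended to row 1. P = [[3, 4], [5]].
Insert 1: 1 bumps 3 from row 1; 3 bumps 5 from row 2; 5 starts row 3. P = [[1, 4], [3], [5]].
Insert 2: 2 bumps 4 from row 1; 4 appends to row 2. P = [[1, 2], [3, 4], [5]].
Insert 6: appended to row 1. P = [[1, 2, 6], [3, 4], [5]].
Insert 7: appended to row 1. P = [[1, 2, 6, 7], [3, 4], [5]].

So P = [[1, 2, 6, 7], [3, 4], [5]], Q = [[1, 3, 6, 7], [2, 5], [4]].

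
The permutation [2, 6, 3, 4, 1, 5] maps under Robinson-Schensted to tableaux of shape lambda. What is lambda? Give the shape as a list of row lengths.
[4, 1, 1]

Row-insert each entry into an empty tableau.

After inserting 2: P = [[2]].
After inserting 6: P = [[2, 6]].
After inserting 3: P = [[2, 3], [6]].
After inserting 4: P = [[2, 3, 4], [6]].
After inserting 1: P = [[1, 3, 4], [2], [6]].
After inserting 5: P = [[1, 3, 4, 5], [2], [6]].

The final insertion tableau P = [[1, 3, 4, 5], [2], [6]] has shape [4, 1, 1].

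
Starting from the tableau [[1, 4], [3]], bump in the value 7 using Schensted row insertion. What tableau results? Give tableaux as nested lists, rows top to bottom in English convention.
[[1, 4, 7], [3]]

7 is larger than every entry of row 1, so it is appended to row 1. The new tableau is [[1, 4, 7], [3]].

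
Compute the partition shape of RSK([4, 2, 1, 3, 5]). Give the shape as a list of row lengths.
[3, 1, 1]

Row-insert each entry into an empty tableau.

After inserting 4: P = [[4]].
After inserting 2: P = [[2], [4]].
After inserting 1: P = [[1], [2], [4]].
After inserting 3: P = [[1, 3], [2], [4]].
After inserting 5: P = [[1, 3, 5], [2], [4]].

The final insertion tableau P = [[1, 3, 5], [2], [4]] has shape [3, 1, 1].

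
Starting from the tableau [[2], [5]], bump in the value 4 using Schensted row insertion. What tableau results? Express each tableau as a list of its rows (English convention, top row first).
[[2, 4], [5]]

4 is larger than every entry of row 1, so it is appended to row 1. The new tableau is [[2, 4], [5]].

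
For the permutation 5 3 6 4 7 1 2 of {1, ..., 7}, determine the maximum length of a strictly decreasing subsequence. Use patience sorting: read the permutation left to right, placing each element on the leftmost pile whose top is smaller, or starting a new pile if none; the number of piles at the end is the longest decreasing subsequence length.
5: new pile. tops = [5]
3: new pile. tops = [5, 3]
6: onto pile 1 (replacing 5). tops = [6, 3]
4: onto pile 2 (replacing 3). tops = [6, 4]
7: onto pile 1 (replacing 6). tops = [7, 4]
1: new pile. tops = [7, 4, 1]
2: onto pile 3 (replacing 1). tops = [7, 4, 2]

3 piles, so the longest decreasing subsequence has length 3.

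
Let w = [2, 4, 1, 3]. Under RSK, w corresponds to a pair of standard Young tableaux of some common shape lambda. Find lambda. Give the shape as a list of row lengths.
Row-insert each entry into an empty tableau.

After inserting 2: P = [[2]].
After inserting 4: P = [[2, 4]].
After inserting 1: P = [[1, 4], [2]].
After inserting 3: P = [[1, 3], [2, 4]].

The final insertion tableau P = [[1, 3], [2, 4]] has shape [2, 2].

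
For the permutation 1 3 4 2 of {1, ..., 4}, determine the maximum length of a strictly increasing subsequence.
3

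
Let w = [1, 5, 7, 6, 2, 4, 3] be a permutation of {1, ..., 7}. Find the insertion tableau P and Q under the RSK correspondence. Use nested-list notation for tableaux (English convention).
Insert each entry of the permutation into P by Schensted row insertion, recording in Q the position of each new cell.

Insert 1: appended to row 1. P = [[1]].
Insert 5: appended to row 1. P = [[1, 5]].
Insert 7: appended to row 1. P = [[1, 5, 7]].
Insert 6: 6 bumps 7 from row 1; 7 starts row 2. P = [[1, 5, 6], [7]].
Insert 2: 2 bumps 5 from row 1; 5 bumps 7 from row 2; 7 starts row 3. P = [[1, 2, 6], [5], [7]].
Insert 4: 4 bumps 6 from row 1; 6 appends to row 2. P = [[1, 2, 4], [5, 6], [7]].
Insert 3: 3 bumps 4 from row 1; 4 bumps 5 from row 2; 5 bumps 7 from row 3; 7 starts row 4. P = [[1, 2, 3], [4, 6], [5], [7]].

So P = [[1, 2, 3], [4, 6], [5], [7]], Q = [[1, 2, 3], [4, 6], [5], [7]].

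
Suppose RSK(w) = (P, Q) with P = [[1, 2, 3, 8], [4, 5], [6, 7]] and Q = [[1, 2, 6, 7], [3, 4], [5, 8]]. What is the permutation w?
6 7 1 4 2 5 8 3

Reverse the RSK construction: for i from n down to 1, find the cell of Q containing i, remove the entry at that cell from P, and reverse-bump it up through P; the value ejected from row 1 is w(i).

Step i=8: Q has 8 at row 3, column 2; remove 7 from row 3 of P and reverse-bump: 7 enters row 2 and ejects 5; 5 enters row 1 and ejects 3. So w(8) = 3. P is now [[1, 2, 5, 8], [4, 7], [6]].
Step i=7: Q has 7 at row 1, column 4; remove that cell from P, ejecting 8. So w(7) = 8. P is now [[1, 2, 5], [4, 7], [6]].
Step i=6: Q has 6 at row 1, column 3; remove that cell from P, ejecting 5. So w(6) = 5. P is now [[1, 2], [4, 7], [6]].
Step i=5: Q has 5 at row 3, column 1; remove 6 from row 3 of P and reverse-bump: 6 enters row 2 and ejects 4; 4 enters row 1 and ejects 2. So w(5) = 2. P is now [[1, 4], [6, 7]].
Step i=4: Q has 4 at row 2, column 2; remove 7 from row 2 of P and reverse-bump: 7 enters row 1 and ejects 4. So w(4) = 4. P is now [[1, 7], [6]].
Step i=3: Q has 3 at row 2, column 1; remove 6 from row 2 of P and reverse-bump: 6 enters row 1 and ejects 1. So w(3) = 1. P is now [[6, 7]].
Step i=2: Q has 2 at row 1, column 2; remove that cell from P, ejecting 7. So w(2) = 7. P is now [[6]].
Step i=1: Q has 1 at row 1, column 1; remove that cell from P, ejecting 6. So w(1) = 6. P is now [].

So w = 6 7 1 4 2 5 8 3.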